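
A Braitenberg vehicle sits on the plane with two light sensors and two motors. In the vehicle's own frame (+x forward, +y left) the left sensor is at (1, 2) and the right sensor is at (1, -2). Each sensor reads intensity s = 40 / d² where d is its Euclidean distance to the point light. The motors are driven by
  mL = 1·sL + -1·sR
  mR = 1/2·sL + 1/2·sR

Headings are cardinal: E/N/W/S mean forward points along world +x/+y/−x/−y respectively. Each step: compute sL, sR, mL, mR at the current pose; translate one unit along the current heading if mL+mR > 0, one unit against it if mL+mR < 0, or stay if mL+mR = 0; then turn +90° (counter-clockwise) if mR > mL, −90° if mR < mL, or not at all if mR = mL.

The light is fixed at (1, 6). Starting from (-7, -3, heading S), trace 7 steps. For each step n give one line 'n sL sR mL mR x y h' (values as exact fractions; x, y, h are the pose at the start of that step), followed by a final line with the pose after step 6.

n=0: pose=(-7,-3,S); sL=5/17, sR=1/5; mL=8/85, mR=21/85; mL+mR=29/85 → advance +1; mR−mL=13/85 → turn +1·90°
n=1: pose=(-7,-4,E); sL=40/113, sR=40/193; mL=3200/21809, mR=6120/21809; mL+mR=9320/21809 → advance +1; mR−mL=2920/21809 → turn +1·90°
n=2: pose=(-6,-4,N); sL=20/81, sR=20/53; mL=-560/4293, mR=1340/4293; mL+mR=260/1431 → advance +1; mR−mL=1900/4293 → turn +1·90°
n=3: pose=(-6,-3,W); sL=8/37, sR=40/113; mL=-576/4181, mR=1192/4181; mL+mR=616/4181 → advance +1; mR−mL=1768/4181 → turn +1·90°
n=4: pose=(-7,-3,S); sL=5/17, sR=1/5; mL=8/85, mR=21/85; mL+mR=29/85 → advance +1; mR−mL=13/85 → turn +1·90°
n=5: pose=(-7,-4,E); sL=40/113, sR=40/193; mL=3200/21809, mR=6120/21809; mL+mR=9320/21809 → advance +1; mR−mL=2920/21809 → turn +1·90°
n=6: pose=(-6,-4,N); sL=20/81, sR=20/53; mL=-560/4293, mR=1340/4293; mL+mR=260/1431 → advance +1; mR−mL=1900/4293 → turn +1·90°

0 5/17 1/5 8/85 21/85 -7 -3 S
1 40/113 40/193 3200/21809 6120/21809 -7 -4 E
2 20/81 20/53 -560/4293 1340/4293 -6 -4 N
3 8/37 40/113 -576/4181 1192/4181 -6 -3 W
4 5/17 1/5 8/85 21/85 -7 -3 S
5 40/113 40/193 3200/21809 6120/21809 -7 -4 E
6 20/81 20/53 -560/4293 1340/4293 -6 -4 N
final -6 -3 W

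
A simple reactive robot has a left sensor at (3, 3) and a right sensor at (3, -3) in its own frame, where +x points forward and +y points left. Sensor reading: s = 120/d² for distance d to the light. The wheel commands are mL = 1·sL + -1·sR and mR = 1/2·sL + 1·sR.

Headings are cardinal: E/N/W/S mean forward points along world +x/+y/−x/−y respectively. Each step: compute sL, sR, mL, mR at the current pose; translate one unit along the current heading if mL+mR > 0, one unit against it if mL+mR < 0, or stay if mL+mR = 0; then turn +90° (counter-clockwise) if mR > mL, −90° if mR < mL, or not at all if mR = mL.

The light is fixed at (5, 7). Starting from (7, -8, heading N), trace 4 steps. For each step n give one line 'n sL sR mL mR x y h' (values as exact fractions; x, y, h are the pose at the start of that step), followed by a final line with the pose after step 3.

0 24/29 120/169 576/4901 5508/4901 7 -8 N
1 12/29 60/61 -1008/1769 2106/1769 7 -7 W
2 24/61 120/293 -288/17873 10836/17873 6 -7 S
3 3/4 6/17 27/68 99/136 6 -8 E
final 7 -8 N

n=0: pose=(7,-8,N); sL=24/29, sR=120/169; mL=576/4901, mR=5508/4901; mL+mR=36/29 → advance +1; mR−mL=4932/4901 → turn +1·90°
n=1: pose=(7,-7,W); sL=12/29, sR=60/61; mL=-1008/1769, mR=2106/1769; mL+mR=18/29 → advance +1; mR−mL=3114/1769 → turn +1·90°
n=2: pose=(6,-7,S); sL=24/61, sR=120/293; mL=-288/17873, mR=10836/17873; mL+mR=36/61 → advance +1; mR−mL=11124/17873 → turn +1·90°
n=3: pose=(6,-8,E); sL=3/4, sR=6/17; mL=27/68, mR=99/136; mL+mR=9/8 → advance +1; mR−mL=45/136 → turn +1·90°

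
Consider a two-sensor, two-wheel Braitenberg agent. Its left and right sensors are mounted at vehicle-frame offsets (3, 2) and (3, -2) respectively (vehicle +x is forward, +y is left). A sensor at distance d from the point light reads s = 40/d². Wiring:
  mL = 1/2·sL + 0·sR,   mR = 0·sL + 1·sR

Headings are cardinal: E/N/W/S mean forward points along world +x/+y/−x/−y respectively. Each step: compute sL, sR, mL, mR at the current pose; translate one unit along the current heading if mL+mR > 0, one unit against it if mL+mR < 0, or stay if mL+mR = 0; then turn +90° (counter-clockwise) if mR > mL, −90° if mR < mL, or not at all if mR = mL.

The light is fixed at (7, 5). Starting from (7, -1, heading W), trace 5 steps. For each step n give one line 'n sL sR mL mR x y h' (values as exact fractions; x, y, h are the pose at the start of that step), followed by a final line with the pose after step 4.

0 40/73 8/5 20/73 8/5 7 -1 W
1 20/41 4/9 10/41 4/9 6 -1 S
2 40/29 8/17 20/29 8/17 6 -2 E
3 5/13 5/13 5/26 5/13 7 -2 S
4 8/9 40/109 4/9 40/109 7 -3 E
final 8 -3 S

n=0: pose=(7,-1,W); sL=40/73, sR=8/5; mL=20/73, mR=8/5; mL+mR=684/365 → advance +1; mR−mL=484/365 → turn +1·90°
n=1: pose=(6,-1,S); sL=20/41, sR=4/9; mL=10/41, mR=4/9; mL+mR=254/369 → advance +1; mR−mL=74/369 → turn +1·90°
n=2: pose=(6,-2,E); sL=40/29, sR=8/17; mL=20/29, mR=8/17; mL+mR=572/493 → advance +1; mR−mL=-108/493 → turn -1·90°
n=3: pose=(7,-2,S); sL=5/13, sR=5/13; mL=5/26, mR=5/13; mL+mR=15/26 → advance +1; mR−mL=5/26 → turn +1·90°
n=4: pose=(7,-3,E); sL=8/9, sR=40/109; mL=4/9, mR=40/109; mL+mR=796/981 → advance +1; mR−mL=-76/981 → turn -1·90°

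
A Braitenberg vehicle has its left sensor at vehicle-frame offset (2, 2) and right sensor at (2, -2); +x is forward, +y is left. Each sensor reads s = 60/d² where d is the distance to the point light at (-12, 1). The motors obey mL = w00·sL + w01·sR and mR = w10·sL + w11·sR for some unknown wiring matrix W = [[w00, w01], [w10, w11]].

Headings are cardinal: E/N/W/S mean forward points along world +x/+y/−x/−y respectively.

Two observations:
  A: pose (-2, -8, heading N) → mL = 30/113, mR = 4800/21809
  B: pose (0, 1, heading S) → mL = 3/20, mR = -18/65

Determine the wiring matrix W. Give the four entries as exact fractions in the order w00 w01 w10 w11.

1/2 0 1 -1

obs A: pose=(-2,-8,N) → sL=60/113, sR=60/193, mL=30/113, mR=4800/21809
obs B: pose=(0,1,S) → sL=3/10, sR=15/26, mL=3/20, mR=-18/65
sensor matrix S = [[60/113, 60/193], [3/10, 15/26]]; det S = 60408/283517
solve [mL_A; mL_B] = S·[w00; w01] and [mR_A; mR_B] = S·[w10; w11]:
  w00 = 1/2, w01 = 0, w10 = 1, w11 = -1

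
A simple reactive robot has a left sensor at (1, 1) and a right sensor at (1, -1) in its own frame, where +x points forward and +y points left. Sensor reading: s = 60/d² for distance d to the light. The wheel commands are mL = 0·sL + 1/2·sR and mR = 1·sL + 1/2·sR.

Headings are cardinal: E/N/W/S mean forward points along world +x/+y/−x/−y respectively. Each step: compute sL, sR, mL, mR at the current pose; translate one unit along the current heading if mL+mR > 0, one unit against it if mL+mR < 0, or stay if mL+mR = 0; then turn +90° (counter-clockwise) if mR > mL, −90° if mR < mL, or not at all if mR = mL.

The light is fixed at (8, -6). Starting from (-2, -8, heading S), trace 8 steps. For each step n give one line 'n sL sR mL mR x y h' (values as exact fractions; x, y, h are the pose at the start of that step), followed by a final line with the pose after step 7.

0 2/3 6/13 3/13 35/39 -2 -8 S
1 12/17 60/97 30/97 1674/1649 -2 -9 E
2 15/26 15/17 15/34 225/221 -1 -9 N
3 60/109 60/101 30/101 9330/11009 -1 -8 W
4 2/3 6/13 3/13 35/39 -2 -8 S
5 12/17 60/97 30/97 1674/1649 -2 -9 E
6 15/26 15/17 15/34 225/221 -1 -9 N
7 60/109 60/101 30/101 9330/11009 -1 -8 W
final -2 -8 S

n=0: pose=(-2,-8,S); sL=2/3, sR=6/13; mL=3/13, mR=35/39; mL+mR=44/39 → advance +1; mR−mL=2/3 → turn +1·90°
n=1: pose=(-2,-9,E); sL=12/17, sR=60/97; mL=30/97, mR=1674/1649; mL+mR=2184/1649 → advance +1; mR−mL=12/17 → turn +1·90°
n=2: pose=(-1,-9,N); sL=15/26, sR=15/17; mL=15/34, mR=225/221; mL+mR=645/442 → advance +1; mR−mL=15/26 → turn +1·90°
n=3: pose=(-1,-8,W); sL=60/109, sR=60/101; mL=30/101, mR=9330/11009; mL+mR=12600/11009 → advance +1; mR−mL=60/109 → turn +1·90°
n=4: pose=(-2,-8,S); sL=2/3, sR=6/13; mL=3/13, mR=35/39; mL+mR=44/39 → advance +1; mR−mL=2/3 → turn +1·90°
n=5: pose=(-2,-9,E); sL=12/17, sR=60/97; mL=30/97, mR=1674/1649; mL+mR=2184/1649 → advance +1; mR−mL=12/17 → turn +1·90°
n=6: pose=(-1,-9,N); sL=15/26, sR=15/17; mL=15/34, mR=225/221; mL+mR=645/442 → advance +1; mR−mL=15/26 → turn +1·90°
n=7: pose=(-1,-8,W); sL=60/109, sR=60/101; mL=30/101, mR=9330/11009; mL+mR=12600/11009 → advance +1; mR−mL=60/109 → turn +1·90°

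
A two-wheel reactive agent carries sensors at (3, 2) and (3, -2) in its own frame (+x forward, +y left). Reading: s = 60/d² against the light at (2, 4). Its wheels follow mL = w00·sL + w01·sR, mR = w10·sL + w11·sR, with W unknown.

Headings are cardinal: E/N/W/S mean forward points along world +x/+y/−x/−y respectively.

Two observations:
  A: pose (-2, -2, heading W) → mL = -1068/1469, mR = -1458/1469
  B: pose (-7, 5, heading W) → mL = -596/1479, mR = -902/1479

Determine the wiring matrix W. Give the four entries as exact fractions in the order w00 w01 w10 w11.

obs A: pose=(-2,-2,W) → sL=60/113, sR=12/13, mL=-1068/1469, mR=-1458/1469
obs B: pose=(-7,5,W) → sL=12/29, sR=20/51, mL=-596/1479, mR=-902/1479
sensor matrix S = [[60/113, 12/13], [12/29, 20/51]]; det S = -125824/724217
solve [mL_A; mL_B] = S·[w00; w01] and [mR_A; mR_B] = S·[w10; w11]:
  w00 = -1/2, w01 = -1/2, w10 = -1, w11 = -1/2

-1/2 -1/2 -1 -1/2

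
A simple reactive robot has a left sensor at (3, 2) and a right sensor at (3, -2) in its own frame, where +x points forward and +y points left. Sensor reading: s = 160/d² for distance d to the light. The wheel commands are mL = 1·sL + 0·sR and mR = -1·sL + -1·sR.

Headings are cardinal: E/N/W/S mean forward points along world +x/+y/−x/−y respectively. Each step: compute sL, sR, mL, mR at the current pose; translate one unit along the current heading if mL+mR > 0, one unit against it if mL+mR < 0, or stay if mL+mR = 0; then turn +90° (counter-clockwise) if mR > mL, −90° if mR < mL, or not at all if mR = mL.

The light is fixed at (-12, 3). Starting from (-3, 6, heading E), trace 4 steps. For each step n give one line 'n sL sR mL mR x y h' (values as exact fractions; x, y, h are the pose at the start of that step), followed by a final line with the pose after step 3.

n=0: pose=(-3,6,E); sL=160/169, sR=32/29; mL=160/169, mR=-10048/4901; mL+mR=-32/29 → advance -1; mR−mL=-14688/4901 → turn -1·90°
n=1: pose=(-4,6,S); sL=8/5, sR=40/9; mL=8/5, mR=-272/45; mL+mR=-40/9 → advance -1; mR−mL=-344/45 → turn -1·90°
n=2: pose=(-4,7,W); sL=160/29, sR=160/61; mL=160/29, mR=-14400/1769; mL+mR=-160/61 → advance -1; mR−mL=-24160/1769 → turn -1·90°
n=3: pose=(-3,7,N); sL=80/49, sR=16/17; mL=80/49, mR=-2144/833; mL+mR=-16/17 → advance -1; mR−mL=-3504/833 → turn -1·90°

0 160/169 32/29 160/169 -10048/4901 -3 6 E
1 8/5 40/9 8/5 -272/45 -4 6 S
2 160/29 160/61 160/29 -14400/1769 -4 7 W
3 80/49 16/17 80/49 -2144/833 -3 7 N
final -3 6 E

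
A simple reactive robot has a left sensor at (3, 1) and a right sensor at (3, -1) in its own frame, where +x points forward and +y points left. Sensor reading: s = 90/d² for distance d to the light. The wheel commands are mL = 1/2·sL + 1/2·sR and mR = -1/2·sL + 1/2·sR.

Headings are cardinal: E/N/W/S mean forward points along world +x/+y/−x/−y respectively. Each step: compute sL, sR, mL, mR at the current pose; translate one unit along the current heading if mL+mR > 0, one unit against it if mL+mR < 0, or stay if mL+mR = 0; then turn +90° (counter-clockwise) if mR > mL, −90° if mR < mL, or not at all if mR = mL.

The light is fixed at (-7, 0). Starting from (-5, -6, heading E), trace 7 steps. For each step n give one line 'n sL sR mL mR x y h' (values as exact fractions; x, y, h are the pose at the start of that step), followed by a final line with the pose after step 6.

0 9/5 45/37 279/185 -54/185 -5 -6 E
1 90/97 18/17 1638/1649 108/1649 -4 -6 S
2 45/32 5/2 125/64 35/64 -4 -7 W
3 90/17 18/5 378/85 -72/85 -5 -7 N
4 9/5 45/37 279/185 -54/185 -5 -6 E
5 90/97 18/17 1638/1649 108/1649 -4 -6 S
6 45/32 5/2 125/64 35/64 -4 -7 W
final -5 -7 N

n=0: pose=(-5,-6,E); sL=9/5, sR=45/37; mL=279/185, mR=-54/185; mL+mR=45/37 → advance +1; mR−mL=-9/5 → turn -1·90°
n=1: pose=(-4,-6,S); sL=90/97, sR=18/17; mL=1638/1649, mR=108/1649; mL+mR=18/17 → advance +1; mR−mL=-90/97 → turn -1·90°
n=2: pose=(-4,-7,W); sL=45/32, sR=5/2; mL=125/64, mR=35/64; mL+mR=5/2 → advance +1; mR−mL=-45/32 → turn -1·90°
n=3: pose=(-5,-7,N); sL=90/17, sR=18/5; mL=378/85, mR=-72/85; mL+mR=18/5 → advance +1; mR−mL=-90/17 → turn -1·90°
n=4: pose=(-5,-6,E); sL=9/5, sR=45/37; mL=279/185, mR=-54/185; mL+mR=45/37 → advance +1; mR−mL=-9/5 → turn -1·90°
n=5: pose=(-4,-6,S); sL=90/97, sR=18/17; mL=1638/1649, mR=108/1649; mL+mR=18/17 → advance +1; mR−mL=-90/97 → turn -1·90°
n=6: pose=(-4,-7,W); sL=45/32, sR=5/2; mL=125/64, mR=35/64; mL+mR=5/2 → advance +1; mR−mL=-45/32 → turn -1·90°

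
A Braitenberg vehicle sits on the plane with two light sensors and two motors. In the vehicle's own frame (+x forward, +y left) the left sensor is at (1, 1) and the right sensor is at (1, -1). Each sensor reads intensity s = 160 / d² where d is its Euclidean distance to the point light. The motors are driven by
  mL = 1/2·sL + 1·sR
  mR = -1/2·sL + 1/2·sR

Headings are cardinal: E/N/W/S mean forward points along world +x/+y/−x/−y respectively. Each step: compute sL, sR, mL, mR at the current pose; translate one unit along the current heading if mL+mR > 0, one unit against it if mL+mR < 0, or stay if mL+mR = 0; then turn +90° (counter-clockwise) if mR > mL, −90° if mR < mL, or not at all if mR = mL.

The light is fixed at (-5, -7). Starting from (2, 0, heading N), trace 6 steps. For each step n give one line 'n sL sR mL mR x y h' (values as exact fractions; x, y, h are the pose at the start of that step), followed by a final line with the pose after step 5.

n=0: pose=(2,0,N); sL=8/5, sR=5/4; mL=41/20, mR=-7/40; mL+mR=15/8 → advance +1; mR−mL=-89/40 → turn -1·90°
n=1: pose=(2,1,E); sL=32/29, sR=160/113; mL=6448/3277, mR=512/3277; mL+mR=240/113 → advance +1; mR−mL=-5936/3277 → turn -1·90°
n=2: pose=(3,1,S); sL=16/13, sR=80/49; mL=1432/637, mR=128/637; mL+mR=120/49 → advance +1; mR−mL=-1304/637 → turn -1·90°
n=3: pose=(3,0,W); sL=32/17, sR=160/113; mL=4528/1921, mR=-448/1921; mL+mR=240/113 → advance +1; mR−mL=-4976/1921 → turn -1·90°
n=4: pose=(2,0,N); sL=8/5, sR=5/4; mL=41/20, mR=-7/40; mL+mR=15/8 → advance +1; mR−mL=-89/40 → turn -1·90°
n=5: pose=(2,1,E); sL=32/29, sR=160/113; mL=6448/3277, mR=512/3277; mL+mR=240/113 → advance +1; mR−mL=-5936/3277 → turn -1·90°

0 8/5 5/4 41/20 -7/40 2 0 N
1 32/29 160/113 6448/3277 512/3277 2 1 E
2 16/13 80/49 1432/637 128/637 3 1 S
3 32/17 160/113 4528/1921 -448/1921 3 0 W
4 8/5 5/4 41/20 -7/40 2 0 N
5 32/29 160/113 6448/3277 512/3277 2 1 E
final 3 1 S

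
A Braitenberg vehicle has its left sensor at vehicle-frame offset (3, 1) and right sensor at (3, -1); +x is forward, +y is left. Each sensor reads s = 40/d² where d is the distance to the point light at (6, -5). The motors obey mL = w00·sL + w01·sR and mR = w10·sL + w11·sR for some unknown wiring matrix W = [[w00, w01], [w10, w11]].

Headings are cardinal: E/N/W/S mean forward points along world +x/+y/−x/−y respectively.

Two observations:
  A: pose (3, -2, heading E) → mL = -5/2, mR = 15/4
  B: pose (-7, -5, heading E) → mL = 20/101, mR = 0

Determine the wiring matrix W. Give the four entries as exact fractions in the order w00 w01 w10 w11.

1 -1/2 -1/2 1/2

obs A: pose=(3,-2,E) → sL=5/2, sR=10, mL=-5/2, mR=15/4
obs B: pose=(-7,-5,E) → sL=40/101, sR=40/101, mL=20/101, mR=0
sensor matrix S = [[5/2, 10], [40/101, 40/101]]; det S = -300/101
solve [mL_A; mL_B] = S·[w00; w01] and [mR_A; mR_B] = S·[w10; w11]:
  w00 = 1, w01 = -1/2, w10 = -1/2, w11 = 1/2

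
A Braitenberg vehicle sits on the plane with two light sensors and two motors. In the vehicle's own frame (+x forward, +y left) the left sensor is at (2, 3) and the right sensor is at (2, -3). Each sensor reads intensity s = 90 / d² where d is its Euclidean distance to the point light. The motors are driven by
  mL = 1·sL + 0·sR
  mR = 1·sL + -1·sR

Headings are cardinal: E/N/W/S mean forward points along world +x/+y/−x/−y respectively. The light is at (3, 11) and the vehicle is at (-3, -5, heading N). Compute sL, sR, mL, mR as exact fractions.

90/277 18/41 90/277 -1296/11357

left sensor world pos  = (-6, -3); dL² = 277
right sensor world pos = (0, -3); dR² = 205
sL = 90/277 = 90/277
sR = 90/205 = 18/41
mL = 1·sL + 0·sR = 90/277
mR = 1·sL + -1·sR = -1296/11357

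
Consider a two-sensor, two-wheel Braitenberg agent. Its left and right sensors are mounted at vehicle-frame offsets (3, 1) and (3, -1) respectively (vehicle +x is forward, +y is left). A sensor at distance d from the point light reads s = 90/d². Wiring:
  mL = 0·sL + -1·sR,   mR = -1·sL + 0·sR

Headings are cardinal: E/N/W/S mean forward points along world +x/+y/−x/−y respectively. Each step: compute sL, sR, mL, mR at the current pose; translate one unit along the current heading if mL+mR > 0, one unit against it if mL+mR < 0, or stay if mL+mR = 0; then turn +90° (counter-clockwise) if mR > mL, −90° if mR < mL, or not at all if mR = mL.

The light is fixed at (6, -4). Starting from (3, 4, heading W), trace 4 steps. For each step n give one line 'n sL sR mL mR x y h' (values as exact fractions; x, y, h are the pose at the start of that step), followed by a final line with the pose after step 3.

0 18/17 10/13 -10/13 -18/17 3 4 W
1 9/13 45/61 -45/61 -9/13 4 4 N
2 90/61 90/89 -90/89 -90/61 4 3 W
3 45/52 9/10 -9/10 -45/52 5 3 N
final 5 2 W

n=0: pose=(3,4,W); sL=18/17, sR=10/13; mL=-10/13, mR=-18/17; mL+mR=-404/221 → advance -1; mR−mL=-64/221 → turn -1·90°
n=1: pose=(4,4,N); sL=9/13, sR=45/61; mL=-45/61, mR=-9/13; mL+mR=-1134/793 → advance -1; mR−mL=36/793 → turn +1·90°
n=2: pose=(4,3,W); sL=90/61, sR=90/89; mL=-90/89, mR=-90/61; mL+mR=-13500/5429 → advance -1; mR−mL=-2520/5429 → turn -1·90°
n=3: pose=(5,3,N); sL=45/52, sR=9/10; mL=-9/10, mR=-45/52; mL+mR=-459/260 → advance -1; mR−mL=9/260 → turn +1·90°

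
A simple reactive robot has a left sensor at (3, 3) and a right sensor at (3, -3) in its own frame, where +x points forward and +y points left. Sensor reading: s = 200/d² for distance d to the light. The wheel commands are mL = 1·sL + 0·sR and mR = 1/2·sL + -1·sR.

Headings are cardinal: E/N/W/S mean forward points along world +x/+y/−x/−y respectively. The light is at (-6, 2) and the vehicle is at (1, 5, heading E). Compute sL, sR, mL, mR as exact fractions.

left sensor world pos  = (4, 8); dL² = 136
right sensor world pos = (4, 2); dR² = 100
sL = 200/136 = 25/17
sR = 200/100 = 2
mL = 1·sL + 0·sR = 25/17
mR = 1/2·sL + -1·sR = -43/34

25/17 2 25/17 -43/34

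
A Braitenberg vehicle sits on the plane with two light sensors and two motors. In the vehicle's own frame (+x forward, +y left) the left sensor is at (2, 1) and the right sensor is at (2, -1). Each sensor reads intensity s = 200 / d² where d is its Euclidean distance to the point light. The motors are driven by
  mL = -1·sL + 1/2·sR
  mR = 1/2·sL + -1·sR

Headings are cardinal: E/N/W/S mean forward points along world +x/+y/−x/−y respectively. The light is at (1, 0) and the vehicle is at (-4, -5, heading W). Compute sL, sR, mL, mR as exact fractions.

40/17 40/13 -180/221 -420/221

left sensor world pos  = (-6, -6); dL² = 85
right sensor world pos = (-6, -4); dR² = 65
sL = 200/85 = 40/17
sR = 200/65 = 40/13
mL = -1·sL + 1/2·sR = -180/221
mR = 1/2·sL + -1·sR = -420/221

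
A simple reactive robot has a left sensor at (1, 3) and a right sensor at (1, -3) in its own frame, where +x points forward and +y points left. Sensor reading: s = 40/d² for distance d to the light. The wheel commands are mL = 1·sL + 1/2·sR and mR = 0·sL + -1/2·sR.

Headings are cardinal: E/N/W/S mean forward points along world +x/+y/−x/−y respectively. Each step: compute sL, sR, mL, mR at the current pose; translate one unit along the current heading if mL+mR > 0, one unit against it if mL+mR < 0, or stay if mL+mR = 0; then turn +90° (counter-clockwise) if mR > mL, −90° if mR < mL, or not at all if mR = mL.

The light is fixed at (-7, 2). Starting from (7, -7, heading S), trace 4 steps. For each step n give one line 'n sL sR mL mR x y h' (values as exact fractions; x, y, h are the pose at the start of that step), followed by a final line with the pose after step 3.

0 40/389 40/221 16620/85969 -20/221 7 -7 S
1 20/169 20/109 3870/18421 -10/109 7 -8 W
2 40/181 40/337 17100/60997 -20/337 6 -8 N
3 5/29 2/17 114/493 -1/17 6 -7 E
final 7 -7 S

n=0: pose=(7,-7,S); sL=40/389, sR=40/221; mL=16620/85969, mR=-20/221; mL+mR=40/389 → advance +1; mR−mL=-24400/85969 → turn -1·90°
n=1: pose=(7,-8,W); sL=20/169, sR=20/109; mL=3870/18421, mR=-10/109; mL+mR=20/169 → advance +1; mR−mL=-5560/18421 → turn -1·90°
n=2: pose=(6,-8,N); sL=40/181, sR=40/337; mL=17100/60997, mR=-20/337; mL+mR=40/181 → advance +1; mR−mL=-20720/60997 → turn -1·90°
n=3: pose=(6,-7,E); sL=5/29, sR=2/17; mL=114/493, mR=-1/17; mL+mR=5/29 → advance +1; mR−mL=-143/493 → turn -1·90°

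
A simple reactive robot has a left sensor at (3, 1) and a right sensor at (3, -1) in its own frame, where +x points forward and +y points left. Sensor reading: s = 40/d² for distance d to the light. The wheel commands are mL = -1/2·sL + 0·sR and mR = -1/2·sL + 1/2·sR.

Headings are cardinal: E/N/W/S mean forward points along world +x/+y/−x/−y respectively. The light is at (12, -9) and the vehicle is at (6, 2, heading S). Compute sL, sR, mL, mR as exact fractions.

40/89 40/113 -20/89 -480/10057

left sensor world pos  = (7, -1); dL² = 89
right sensor world pos = (5, -1); dR² = 113
sL = 40/89 = 40/89
sR = 40/113 = 40/113
mL = -1/2·sL + 0·sR = -20/89
mR = -1/2·sL + 1/2·sR = -480/10057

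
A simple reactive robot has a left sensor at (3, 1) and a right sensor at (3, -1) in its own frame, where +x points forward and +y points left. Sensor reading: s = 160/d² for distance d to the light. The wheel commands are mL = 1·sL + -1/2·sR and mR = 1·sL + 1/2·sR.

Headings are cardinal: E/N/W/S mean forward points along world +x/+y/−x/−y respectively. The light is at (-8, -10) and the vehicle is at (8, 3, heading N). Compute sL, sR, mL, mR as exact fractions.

left sensor world pos  = (7, 6); dL² = 481
right sensor world pos = (9, 6); dR² = 545
sL = 160/481 = 160/481
sR = 160/545 = 32/109
mL = 1·sL + -1/2·sR = 9744/52429
mR = 1·sL + 1/2·sR = 25136/52429

160/481 32/109 9744/52429 25136/52429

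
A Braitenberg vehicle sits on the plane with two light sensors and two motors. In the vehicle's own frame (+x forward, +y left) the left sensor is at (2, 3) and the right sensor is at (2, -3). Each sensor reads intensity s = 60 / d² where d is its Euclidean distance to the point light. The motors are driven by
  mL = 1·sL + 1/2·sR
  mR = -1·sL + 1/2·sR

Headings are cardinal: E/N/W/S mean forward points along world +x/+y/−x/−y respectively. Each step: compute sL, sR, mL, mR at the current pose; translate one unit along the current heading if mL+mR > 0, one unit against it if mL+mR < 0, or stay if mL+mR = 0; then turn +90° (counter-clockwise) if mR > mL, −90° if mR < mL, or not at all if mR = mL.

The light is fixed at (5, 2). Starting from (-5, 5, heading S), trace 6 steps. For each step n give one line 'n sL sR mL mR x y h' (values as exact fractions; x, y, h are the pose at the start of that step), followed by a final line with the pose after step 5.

0 6/5 6/17 117/85 -87/85 -5 5 S
1 12/29 60/169 2898/4901 -1158/4901 -5 4 W
2 15/53 3/4 279/424 39/424 -6 4 N
3 20/39 20/27 310/351 -50/351 -6 5 E
4 6/5 6/17 117/85 -87/85 -5 5 S
5 12/29 60/169 2898/4901 -1158/4901 -5 4 W
final -6 4 N

n=0: pose=(-5,5,S); sL=6/5, sR=6/17; mL=117/85, mR=-87/85; mL+mR=6/17 → advance +1; mR−mL=-12/5 → turn -1·90°
n=1: pose=(-5,4,W); sL=12/29, sR=60/169; mL=2898/4901, mR=-1158/4901; mL+mR=60/169 → advance +1; mR−mL=-24/29 → turn -1·90°
n=2: pose=(-6,4,N); sL=15/53, sR=3/4; mL=279/424, mR=39/424; mL+mR=3/4 → advance +1; mR−mL=-30/53 → turn -1·90°
n=3: pose=(-6,5,E); sL=20/39, sR=20/27; mL=310/351, mR=-50/351; mL+mR=20/27 → advance +1; mR−mL=-40/39 → turn -1·90°
n=4: pose=(-5,5,S); sL=6/5, sR=6/17; mL=117/85, mR=-87/85; mL+mR=6/17 → advance +1; mR−mL=-12/5 → turn -1·90°
n=5: pose=(-5,4,W); sL=12/29, sR=60/169; mL=2898/4901, mR=-1158/4901; mL+mR=60/169 → advance +1; mR−mL=-24/29 → turn -1·90°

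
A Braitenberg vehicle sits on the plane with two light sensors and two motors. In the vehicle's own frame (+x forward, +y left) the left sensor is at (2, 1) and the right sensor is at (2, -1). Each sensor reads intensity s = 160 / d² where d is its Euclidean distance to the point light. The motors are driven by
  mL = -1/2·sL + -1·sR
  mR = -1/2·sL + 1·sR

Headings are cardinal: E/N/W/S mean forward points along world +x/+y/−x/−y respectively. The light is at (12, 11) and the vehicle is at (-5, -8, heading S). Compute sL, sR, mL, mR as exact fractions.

left sensor world pos  = (-4, -10); dL² = 697
right sensor world pos = (-6, -10); dR² = 765
sL = 160/697 = 160/697
sR = 160/765 = 32/153
mL = -1/2·sL + -1·sR = -2032/6273
mR = -1/2·sL + 1·sR = 592/6273

160/697 32/153 -2032/6273 592/6273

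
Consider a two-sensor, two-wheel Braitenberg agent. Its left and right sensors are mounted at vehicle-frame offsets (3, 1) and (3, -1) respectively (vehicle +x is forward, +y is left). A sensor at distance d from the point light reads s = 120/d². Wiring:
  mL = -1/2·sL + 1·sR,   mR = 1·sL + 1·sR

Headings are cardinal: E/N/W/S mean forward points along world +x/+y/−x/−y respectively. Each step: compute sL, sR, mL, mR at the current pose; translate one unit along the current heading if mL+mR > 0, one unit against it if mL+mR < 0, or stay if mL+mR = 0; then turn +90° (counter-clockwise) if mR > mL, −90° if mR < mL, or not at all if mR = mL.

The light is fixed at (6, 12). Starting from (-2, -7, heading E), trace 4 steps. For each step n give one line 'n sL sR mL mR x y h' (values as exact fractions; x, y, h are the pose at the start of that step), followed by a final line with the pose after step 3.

0 120/349 24/85 3276/29665 18576/29665 -2 -7 E
1 3/8 30/73 261/1168 459/584 -1 -7 N
2 120/461 120/389 31980/179329 102000/179329 -1 -6 W
3 12/49 20/87 458/4263 2024/4263 -2 -6 S
final -2 -7 E

n=0: pose=(-2,-7,E); sL=120/349, sR=24/85; mL=3276/29665, mR=18576/29665; mL+mR=21852/29665 → advance +1; mR−mL=180/349 → turn +1·90°
n=1: pose=(-1,-7,N); sL=3/8, sR=30/73; mL=261/1168, mR=459/584; mL+mR=1179/1168 → advance +1; mR−mL=9/16 → turn +1·90°
n=2: pose=(-1,-6,W); sL=120/461, sR=120/389; mL=31980/179329, mR=102000/179329; mL+mR=133980/179329 → advance +1; mR−mL=180/461 → turn +1·90°
n=3: pose=(-2,-6,S); sL=12/49, sR=20/87; mL=458/4263, mR=2024/4263; mL+mR=2482/4263 → advance +1; mR−mL=18/49 → turn +1·90°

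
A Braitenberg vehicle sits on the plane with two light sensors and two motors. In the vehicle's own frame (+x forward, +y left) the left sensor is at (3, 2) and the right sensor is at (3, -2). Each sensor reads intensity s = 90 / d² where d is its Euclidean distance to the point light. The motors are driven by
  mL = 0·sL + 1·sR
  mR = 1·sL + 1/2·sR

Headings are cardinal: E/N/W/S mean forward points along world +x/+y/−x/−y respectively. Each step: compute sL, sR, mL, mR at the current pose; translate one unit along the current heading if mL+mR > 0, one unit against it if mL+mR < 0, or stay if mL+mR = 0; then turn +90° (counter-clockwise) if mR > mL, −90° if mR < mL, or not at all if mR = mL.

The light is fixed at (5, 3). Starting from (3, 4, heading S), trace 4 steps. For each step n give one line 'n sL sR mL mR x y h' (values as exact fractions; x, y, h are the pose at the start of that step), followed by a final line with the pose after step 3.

n=0: pose=(3,4,S); sL=45/2, sR=9/2; mL=9/2, mR=99/4; mL+mR=117/4 → advance +1; mR−mL=81/4 → turn +1·90°
n=1: pose=(3,3,E); sL=18, sR=18; mL=18, mR=27; mL+mR=45 → advance +1; mR−mL=9 → turn +1·90°
n=2: pose=(4,3,N); sL=5, sR=9; mL=9, mR=19/2; mL+mR=37/2 → advance +1; mR−mL=1/2 → turn +1·90°
n=3: pose=(4,4,W); sL=90/17, sR=18/5; mL=18/5, mR=603/85; mL+mR=909/85 → advance +1; mR−mL=297/85 → turn +1·90°

0 45/2 9/2 9/2 99/4 3 4 S
1 18 18 18 27 3 3 E
2 5 9 9 19/2 4 3 N
3 90/17 18/5 18/5 603/85 4 4 W
final 3 4 S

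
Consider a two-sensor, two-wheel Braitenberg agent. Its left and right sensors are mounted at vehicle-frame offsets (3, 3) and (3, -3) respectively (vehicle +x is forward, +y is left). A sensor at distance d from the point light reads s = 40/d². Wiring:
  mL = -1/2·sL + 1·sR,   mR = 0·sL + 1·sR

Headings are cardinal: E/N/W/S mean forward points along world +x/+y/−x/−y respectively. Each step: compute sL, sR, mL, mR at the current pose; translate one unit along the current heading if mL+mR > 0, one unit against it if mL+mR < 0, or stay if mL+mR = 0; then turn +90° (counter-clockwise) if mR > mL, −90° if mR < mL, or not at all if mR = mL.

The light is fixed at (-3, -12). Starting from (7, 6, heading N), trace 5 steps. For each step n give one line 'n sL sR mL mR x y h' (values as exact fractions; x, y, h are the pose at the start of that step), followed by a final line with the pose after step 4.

0 4/49 4/61 74/2989 4/61 7 6 N
1 8/61 40/533 308/32513 40/533 7 7 W
2 1/10 10/73 127/1460 10/73 6 7 S
3 8/117 40/369 356/4797 40/369 6 6 E
4 4/49 4/61 74/2989 4/61 7 6 N
final 7 7 W

n=0: pose=(7,6,N); sL=4/49, sR=4/61; mL=74/2989, mR=4/61; mL+mR=270/2989 → advance +1; mR−mL=2/49 → turn +1·90°
n=1: pose=(7,7,W); sL=8/61, sR=40/533; mL=308/32513, mR=40/533; mL+mR=2748/32513 → advance +1; mR−mL=4/61 → turn +1·90°
n=2: pose=(6,7,S); sL=1/10, sR=10/73; mL=127/1460, mR=10/73; mL+mR=327/1460 → advance +1; mR−mL=1/20 → turn +1·90°
n=3: pose=(6,6,E); sL=8/117, sR=40/369; mL=356/4797, mR=40/369; mL+mR=292/1599 → advance +1; mR−mL=4/117 → turn +1·90°
n=4: pose=(7,6,N); sL=4/49, sR=4/61; mL=74/2989, mR=4/61; mL+mR=270/2989 → advance +1; mR−mL=2/49 → turn +1·90°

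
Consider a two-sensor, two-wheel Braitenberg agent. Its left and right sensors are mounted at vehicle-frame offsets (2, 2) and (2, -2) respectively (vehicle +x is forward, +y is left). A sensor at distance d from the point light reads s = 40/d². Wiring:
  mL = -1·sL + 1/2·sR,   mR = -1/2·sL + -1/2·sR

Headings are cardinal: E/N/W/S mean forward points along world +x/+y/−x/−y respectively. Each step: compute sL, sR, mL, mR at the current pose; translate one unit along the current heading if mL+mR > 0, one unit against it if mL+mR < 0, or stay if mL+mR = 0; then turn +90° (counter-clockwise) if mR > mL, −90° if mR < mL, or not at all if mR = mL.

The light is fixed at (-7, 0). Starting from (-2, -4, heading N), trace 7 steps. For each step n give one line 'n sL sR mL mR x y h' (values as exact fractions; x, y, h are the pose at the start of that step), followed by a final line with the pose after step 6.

n=0: pose=(-2,-4,N); sL=40/13, sR=40/53; mL=-1860/689, mR=-1320/689; mL+mR=-60/13 → advance -1; mR−mL=540/689 → turn +1·90°
n=1: pose=(-2,-5,W); sL=20/29, sR=20/9; mL=110/261, mR=-380/261; mL+mR=-30/29 → advance -1; mR−mL=-490/261 → turn -1·90°
n=2: pose=(-1,-5,N); sL=8/5, sR=40/73; mL=-484/365, mR=-392/365; mL+mR=-12/5 → advance -1; mR−mL=92/365 → turn +1·90°
n=3: pose=(-1,-6,W); sL=1/2, sR=5/4; mL=1/8, mR=-7/8; mL+mR=-3/4 → advance -1; mR−mL=-1 → turn -1·90°
n=4: pose=(0,-6,N); sL=40/41, sR=40/97; mL=-3060/3977, mR=-2760/3977; mL+mR=-60/41 → advance -1; mR−mL=300/3977 → turn +1·90°
n=5: pose=(0,-7,W); sL=20/53, sR=4/5; mL=6/265, mR=-156/265; mL+mR=-30/53 → advance -1; mR−mL=-162/265 → turn -1·90°
n=6: pose=(1,-7,N); sL=40/61, sR=8/25; mL=-756/1525, mR=-744/1525; mL+mR=-60/61 → advance -1; mR−mL=12/1525 → turn +1·90°

0 40/13 40/53 -1860/689 -1320/689 -2 -4 N
1 20/29 20/9 110/261 -380/261 -2 -5 W
2 8/5 40/73 -484/365 -392/365 -1 -5 N
3 1/2 5/4 1/8 -7/8 -1 -6 W
4 40/41 40/97 -3060/3977 -2760/3977 0 -6 N
5 20/53 4/5 6/265 -156/265 0 -7 W
6 40/61 8/25 -756/1525 -744/1525 1 -7 N
final 1 -8 W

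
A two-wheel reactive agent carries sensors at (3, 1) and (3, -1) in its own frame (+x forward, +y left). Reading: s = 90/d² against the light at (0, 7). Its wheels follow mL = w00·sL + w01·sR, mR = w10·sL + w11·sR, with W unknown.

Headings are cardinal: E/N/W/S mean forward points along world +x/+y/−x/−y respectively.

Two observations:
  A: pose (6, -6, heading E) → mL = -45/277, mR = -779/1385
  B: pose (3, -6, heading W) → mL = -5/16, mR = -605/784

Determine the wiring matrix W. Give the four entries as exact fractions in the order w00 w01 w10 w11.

0 -1/2 -1 -1/2

obs A: pose=(6,-6,E) → sL=2/5, sR=90/277, mL=-45/277, mR=-779/1385
obs B: pose=(3,-6,W) → sL=45/98, sR=5/8, mL=-5/16, mR=-605/784
sensor matrix S = [[2/5, 90/277], [45/98, 5/8]]; det S = 5473/54292
solve [mL_A; mL_B] = S·[w00; w01] and [mR_A; mR_B] = S·[w10; w11]:
  w00 = 0, w01 = -1/2, w10 = -1, w11 = -1/2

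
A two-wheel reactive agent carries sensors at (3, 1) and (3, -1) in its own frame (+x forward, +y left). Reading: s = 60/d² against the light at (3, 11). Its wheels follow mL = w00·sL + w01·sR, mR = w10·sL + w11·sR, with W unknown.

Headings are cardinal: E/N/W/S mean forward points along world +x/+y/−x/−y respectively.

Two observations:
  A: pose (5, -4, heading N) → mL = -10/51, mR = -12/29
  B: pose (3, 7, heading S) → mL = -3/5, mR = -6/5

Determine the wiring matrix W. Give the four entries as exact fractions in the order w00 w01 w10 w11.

obs A: pose=(5,-4,N) → sL=12/29, sR=20/51, mL=-10/51, mR=-12/29
obs B: pose=(3,7,S) → sL=6/5, sR=6/5, mL=-3/5, mR=-6/5
sensor matrix S = [[12/29, 20/51], [6/5, 6/5]]; det S = 64/2465
solve [mL_A; mL_B] = S·[w00; w01] and [mR_A; mR_B] = S·[w10; w11]:
  w00 = 0, w01 = -1/2, w10 = -1, w11 = 0

0 -1/2 -1 0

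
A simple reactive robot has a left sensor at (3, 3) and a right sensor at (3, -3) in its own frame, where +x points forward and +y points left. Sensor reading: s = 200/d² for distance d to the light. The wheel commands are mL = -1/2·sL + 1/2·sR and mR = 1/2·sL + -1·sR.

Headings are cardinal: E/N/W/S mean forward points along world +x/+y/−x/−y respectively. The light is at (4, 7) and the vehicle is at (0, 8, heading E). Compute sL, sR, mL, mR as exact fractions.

200/17 40 240/17 -580/17

left sensor world pos  = (3, 11); dL² = 17
right sensor world pos = (3, 5); dR² = 5
sL = 200/17 = 200/17
sR = 200/5 = 40
mL = -1/2·sL + 1/2·sR = 240/17
mR = 1/2·sL + -1·sR = -580/17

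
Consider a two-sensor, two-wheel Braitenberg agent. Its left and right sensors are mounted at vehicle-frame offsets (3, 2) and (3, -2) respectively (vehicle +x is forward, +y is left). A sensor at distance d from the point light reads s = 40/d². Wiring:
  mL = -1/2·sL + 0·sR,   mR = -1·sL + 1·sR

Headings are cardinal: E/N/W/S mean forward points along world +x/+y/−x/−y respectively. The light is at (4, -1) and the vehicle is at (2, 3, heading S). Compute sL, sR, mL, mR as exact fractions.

40 40/17 -20 -640/17

left sensor world pos  = (4, 0); dL² = 1
right sensor world pos = (0, 0); dR² = 17
sL = 40/1 = 40
sR = 40/17 = 40/17
mL = -1/2·sL + 0·sR = -20
mR = -1·sL + 1·sR = -640/17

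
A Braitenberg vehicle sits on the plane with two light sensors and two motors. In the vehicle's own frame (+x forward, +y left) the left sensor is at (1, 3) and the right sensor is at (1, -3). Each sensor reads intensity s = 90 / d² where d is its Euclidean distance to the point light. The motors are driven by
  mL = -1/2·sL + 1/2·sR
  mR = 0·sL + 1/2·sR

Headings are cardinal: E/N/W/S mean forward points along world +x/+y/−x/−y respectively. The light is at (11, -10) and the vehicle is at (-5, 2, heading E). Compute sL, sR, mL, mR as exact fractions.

left sensor world pos  = (-4, 5); dL² = 450
right sensor world pos = (-4, -1); dR² = 306
sL = 90/450 = 1/5
sR = 90/306 = 5/17
mL = -1/2·sL + 1/2·sR = 4/85
mR = 0·sL + 1/2·sR = 5/34

1/5 5/17 4/85 5/34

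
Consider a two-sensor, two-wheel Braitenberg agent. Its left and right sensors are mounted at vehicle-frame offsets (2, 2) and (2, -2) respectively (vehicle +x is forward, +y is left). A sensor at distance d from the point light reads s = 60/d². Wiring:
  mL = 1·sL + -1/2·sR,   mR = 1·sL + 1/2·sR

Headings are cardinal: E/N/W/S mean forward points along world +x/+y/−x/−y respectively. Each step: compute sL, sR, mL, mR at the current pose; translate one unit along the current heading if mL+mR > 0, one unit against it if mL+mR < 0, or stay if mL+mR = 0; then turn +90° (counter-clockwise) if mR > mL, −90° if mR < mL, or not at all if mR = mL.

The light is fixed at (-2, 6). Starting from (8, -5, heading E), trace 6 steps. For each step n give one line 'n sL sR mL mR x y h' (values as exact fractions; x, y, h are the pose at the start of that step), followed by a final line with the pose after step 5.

n=0: pose=(8,-5,E); sL=4/15, sR=60/313; mL=802/4695, mR=1702/4695; mL+mR=8/15 → advance +1; mR−mL=60/313 → turn +1·90°
n=1: pose=(9,-5,N); sL=10/27, sR=6/25; mL=169/675, mR=331/675; mL+mR=20/27 → advance +1; mR−mL=6/25 → turn +1·90°
n=2: pose=(9,-4,W); sL=4/15, sR=12/29; mL=26/435, mR=206/435; mL+mR=8/15 → advance +1; mR−mL=12/29 → turn +1·90°
n=3: pose=(8,-4,S); sL=5/24, sR=15/52; mL=5/78, mR=55/156; mL+mR=5/12 → advance +1; mR−mL=15/52 → turn +1·90°
n=4: pose=(8,-5,E); sL=4/15, sR=60/313; mL=802/4695, mR=1702/4695; mL+mR=8/15 → advance +1; mR−mL=60/313 → turn +1·90°
n=5: pose=(9,-5,N); sL=10/27, sR=6/25; mL=169/675, mR=331/675; mL+mR=20/27 → advance +1; mR−mL=6/25 → turn +1·90°

0 4/15 60/313 802/4695 1702/4695 8 -5 E
1 10/27 6/25 169/675 331/675 9 -5 N
2 4/15 12/29 26/435 206/435 9 -4 W
3 5/24 15/52 5/78 55/156 8 -4 S
4 4/15 60/313 802/4695 1702/4695 8 -5 E
5 10/27 6/25 169/675 331/675 9 -5 N
final 9 -4 W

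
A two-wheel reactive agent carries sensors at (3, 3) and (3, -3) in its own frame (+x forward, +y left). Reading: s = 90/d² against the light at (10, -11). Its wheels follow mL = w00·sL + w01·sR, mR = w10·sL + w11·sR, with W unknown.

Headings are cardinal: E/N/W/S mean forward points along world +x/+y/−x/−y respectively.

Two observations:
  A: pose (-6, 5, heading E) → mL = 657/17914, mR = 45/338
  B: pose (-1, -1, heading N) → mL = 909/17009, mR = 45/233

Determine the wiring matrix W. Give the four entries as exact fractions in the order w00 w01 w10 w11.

1 -1/2 0 1/2

obs A: pose=(-6,5,E) → sL=9/53, sR=45/169, mL=657/17914, mR=45/338
obs B: pose=(-1,-1,N) → sL=18/73, sR=90/233, mL=909/17009, mR=45/233
sensor matrix S = [[9/53, 45/169], [18/73, 90/233]]; det S = -9720/152349613
solve [mL_A; mL_B] = S·[w00; w01] and [mR_A; mR_B] = S·[w10; w11]:
  w00 = 1, w01 = -1/2, w10 = 0, w11 = 1/2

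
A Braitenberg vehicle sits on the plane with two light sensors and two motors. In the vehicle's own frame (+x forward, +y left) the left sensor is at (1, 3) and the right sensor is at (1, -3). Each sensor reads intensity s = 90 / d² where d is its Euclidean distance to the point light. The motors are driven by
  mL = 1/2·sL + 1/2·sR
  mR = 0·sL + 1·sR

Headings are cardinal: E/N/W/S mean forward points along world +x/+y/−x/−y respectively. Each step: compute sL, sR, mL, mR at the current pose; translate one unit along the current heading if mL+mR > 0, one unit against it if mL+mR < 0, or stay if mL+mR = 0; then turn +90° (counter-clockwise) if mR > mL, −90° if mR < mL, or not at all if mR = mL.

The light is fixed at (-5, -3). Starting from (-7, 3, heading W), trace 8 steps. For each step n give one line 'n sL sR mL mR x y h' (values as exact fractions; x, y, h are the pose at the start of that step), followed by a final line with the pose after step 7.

0 5 1 3 1 -7 3 W
1 18/17 90/49 1206/833 90/49 -8 3 N
2 45/16 45/58 1665/928 45/58 -8 4 W
3 90/113 18/13 1602/1469 18/13 -9 4 N
4 9/5 45/73 441/365 45/73 -9 5 W
5 18/29 18/17 414/493 18/17 -10 5 N
6 5/4 1/2 7/8 1/2 -10 6 W
7 90/181 90/109 13050/19729 90/109 -11 6 N
final -11 7 W

n=0: pose=(-7,3,W); sL=5, sR=1; mL=3, mR=1; mL+mR=4 → advance +1; mR−mL=-2 → turn -1·90°
n=1: pose=(-8,3,N); sL=18/17, sR=90/49; mL=1206/833, mR=90/49; mL+mR=2736/833 → advance +1; mR−mL=324/833 → turn +1·90°
n=2: pose=(-8,4,W); sL=45/16, sR=45/58; mL=1665/928, mR=45/58; mL+mR=2385/928 → advance +1; mR−mL=-945/928 → turn -1·90°
n=3: pose=(-9,4,N); sL=90/113, sR=18/13; mL=1602/1469, mR=18/13; mL+mR=3636/1469 → advance +1; mR−mL=432/1469 → turn +1·90°
n=4: pose=(-9,5,W); sL=9/5, sR=45/73; mL=441/365, mR=45/73; mL+mR=666/365 → advance +1; mR−mL=-216/365 → turn -1·90°
n=5: pose=(-10,5,N); sL=18/29, sR=18/17; mL=414/493, mR=18/17; mL+mR=936/493 → advance +1; mR−mL=108/493 → turn +1·90°
n=6: pose=(-10,6,W); sL=5/4, sR=1/2; mL=7/8, mR=1/2; mL+mR=11/8 → advance +1; mR−mL=-3/8 → turn -1·90°
n=7: pose=(-11,6,N); sL=90/181, sR=90/109; mL=13050/19729, mR=90/109; mL+mR=29340/19729 → advance +1; mR−mL=3240/19729 → turn +1·90°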